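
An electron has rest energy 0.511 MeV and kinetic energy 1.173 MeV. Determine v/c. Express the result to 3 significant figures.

K = (γ−1)mc², so γ = 1 + 1.173/0.511 = 3.2955.
Then v/c = √(1 − γ⁻²) = √(1 − 0.0920783) = √0.9079217 = 0.953.

0.953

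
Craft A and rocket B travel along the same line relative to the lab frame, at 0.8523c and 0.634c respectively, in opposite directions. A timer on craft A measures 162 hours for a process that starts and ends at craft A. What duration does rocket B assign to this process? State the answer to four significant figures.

Transform craft A's velocity into rocket B's frame: (0.8523 + 0.634)/(1 + 0.8523·0.634) = 1.4863/1.5403582, so the relative speed is 0.96491c.
γ for this relative speed: γ = 1/√(1 − 0.931051) = 3.8083.
Craft A's interval is proper; time dilation gives Δt_B = γΔτ = 3.8083 × 162 hours = 616.9 hours.

616.9 hours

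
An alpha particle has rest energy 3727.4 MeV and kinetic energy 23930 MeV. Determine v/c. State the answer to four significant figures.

0.9909

γ = 1 + K/(mc²) = 1 + 23930/3727.4 = 7.42.
β = √(1 − 1/γ²) = √(1 − 0.0181632) = √0.9818368 = 0.9909.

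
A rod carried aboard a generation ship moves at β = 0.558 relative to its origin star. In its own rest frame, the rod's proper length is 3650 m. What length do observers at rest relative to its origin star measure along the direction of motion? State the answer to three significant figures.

3030 m

β² = 0.311364, so γ = 1/√0.688636 = 1.2051.
Length contraction: L = L₀/γ = 3650/1.2051 = 3030 m.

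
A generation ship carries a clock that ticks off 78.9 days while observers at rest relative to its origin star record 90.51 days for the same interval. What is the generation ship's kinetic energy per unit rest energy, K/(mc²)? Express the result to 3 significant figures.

The time-dilation ratio gives γ = 90.51/78.9 = 1.14715.
Since K = (γ−1)mc², K/(mc²) = 1.14715 − 1 = 0.147.

0.147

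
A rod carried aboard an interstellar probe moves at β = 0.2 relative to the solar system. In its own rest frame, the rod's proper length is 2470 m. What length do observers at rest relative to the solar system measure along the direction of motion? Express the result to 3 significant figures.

With β = 0.2, γ = 1/√(1 − 0.2²) = 1/√0.96 = 1.0206.
Length contraction: L = L₀/γ = 2470/1.0206 = 2420 m.

2420 m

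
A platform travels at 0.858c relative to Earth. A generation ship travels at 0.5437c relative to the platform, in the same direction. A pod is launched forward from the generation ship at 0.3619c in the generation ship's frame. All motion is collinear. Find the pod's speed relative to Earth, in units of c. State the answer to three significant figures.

0.979c

Compose velocities in two stages. Stage 1 (into S'): u₁ = (0.3619+0.5437)/(1+0.3619×0.5437) = 0.75671.
Stage 2 (into S): u = (0.75671+0.858)/(1+0.75671×0.858) = 0.97905, so the speed is 0.979c.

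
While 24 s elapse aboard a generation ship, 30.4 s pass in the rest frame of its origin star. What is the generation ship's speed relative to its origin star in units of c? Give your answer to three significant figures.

γ = Δt/Δτ = 30.4/24 = 1.2667.
β = √(1 − 1/γ²) = √(1 − 0.623236) = √0.376764 = 0.614.

0.614c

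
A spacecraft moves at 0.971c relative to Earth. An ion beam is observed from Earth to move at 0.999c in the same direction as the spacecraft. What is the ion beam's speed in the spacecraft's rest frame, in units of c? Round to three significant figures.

Transform to the spacecraft's frame: u' = (u − v)/(1 − uv/c²).
u' = (0.999 − 0.971)/(1 − 0.999×0.971) = 0.028/0.029971 = 0.93424.
Speed in the spacecraft's frame: 0.934c (in the same direction).

0.934c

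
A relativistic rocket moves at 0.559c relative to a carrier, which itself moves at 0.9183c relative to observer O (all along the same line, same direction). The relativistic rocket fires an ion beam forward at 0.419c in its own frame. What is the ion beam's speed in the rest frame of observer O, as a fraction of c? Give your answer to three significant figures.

0.990c

Apply u = (u'+v)/(1+u'v) twice. Ion beam in the carrier frame: (0.419+0.559)/(1+0.419·0.559) = 0.978/1.234221 = 0.7924c.
That velocity, transformed to the rest frame of observer O: (0.7924+0.9183)/(1+0.7924·0.9183) = 1.7107/1.72766092 = 0.99018c.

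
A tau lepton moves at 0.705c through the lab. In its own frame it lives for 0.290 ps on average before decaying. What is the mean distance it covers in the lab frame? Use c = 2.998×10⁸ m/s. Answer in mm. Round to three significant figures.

0.0864 mm

Lorentz factor: γ = (1 − 0.497025)^(−1/2) = 1.41.
Lab-frame lifetime: Δt = γτ = 1.41 × 0.290 ps = 0.4089 ps.
Distance: d = vΔt = 0.705 × 2.998×10⁸ m/s × 4.0890×10^-13 s = 8.64×10^-5 m = 0.0864 mm.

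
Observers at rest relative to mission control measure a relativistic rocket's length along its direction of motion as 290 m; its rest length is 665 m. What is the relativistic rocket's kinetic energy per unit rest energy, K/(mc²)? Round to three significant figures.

From L = L₀/γ: γ = 665/290 = 2.2931.
Since K = (γ−1)mc², K/(mc²) = 2.2931 − 1 = 1.29.

1.29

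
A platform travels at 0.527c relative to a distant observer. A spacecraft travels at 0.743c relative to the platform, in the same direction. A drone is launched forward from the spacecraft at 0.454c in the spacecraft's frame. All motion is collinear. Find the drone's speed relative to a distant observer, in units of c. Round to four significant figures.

Apply u = (u'+v)/(1+u'v) twice. Drone in the platform frame: (0.454+0.743)/(1+0.454·0.743) = 1.197/1.337322 = 0.89507c.
That velocity, transformed to the rest frame of a distant observer: (0.89507+0.527)/(1+0.89507·0.527) = 1.42207/1.47170189 = 0.96628c.

0.9663c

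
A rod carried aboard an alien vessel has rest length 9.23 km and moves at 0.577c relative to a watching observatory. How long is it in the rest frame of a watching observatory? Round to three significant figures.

7.54 km

Lorentz factor: γ = (1 − 0.332929)^(−1/2) = 1.2244.
Along the direction of motion the measured length is L₀/γ = 9.23/1.2244 = 7.54 km.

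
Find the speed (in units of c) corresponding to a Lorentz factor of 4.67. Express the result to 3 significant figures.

0.977c

β = √(1 − 1/γ²) = √(1 − 1/21.8089) = √0.954147 = 0.977.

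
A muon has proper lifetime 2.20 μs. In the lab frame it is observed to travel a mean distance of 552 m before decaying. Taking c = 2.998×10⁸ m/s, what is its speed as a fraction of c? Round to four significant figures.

0.6418c

d = βγcτ ⇒ βγ = d/(cτ) = 552.0 m / (659.56 m) = 0.83692.
β = (βγ)/√(1+(βγ)²) = 0.83692/√1.700435 = 0.6418.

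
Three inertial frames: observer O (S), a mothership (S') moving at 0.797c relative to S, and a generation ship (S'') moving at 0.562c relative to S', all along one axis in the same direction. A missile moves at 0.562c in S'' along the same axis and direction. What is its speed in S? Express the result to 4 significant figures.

0.9824c

Compose velocities in two stages. Stage 1 (into S'): u₁ = (0.562+0.562)/(1+0.562×0.562) = 0.8542.
Stage 2 (into S): u = (0.8542+0.797)/(1+0.8542×0.797) = 0.98239, so the speed is 0.9824c.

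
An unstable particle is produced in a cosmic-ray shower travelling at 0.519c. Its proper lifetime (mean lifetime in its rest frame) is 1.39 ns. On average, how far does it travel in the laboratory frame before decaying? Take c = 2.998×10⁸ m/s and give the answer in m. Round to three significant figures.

Lorentz factor: γ = (1 − 0.269361)^(−1/2) = 1.1699.
Lab-frame lifetime: Δt = γτ = 1.1699 × 1.39 ns = 1.6262 ns.
Distance: d = vΔt = 0.519 × 2.998×10⁸ m/s × 1.6262×10^-9 s = 0.253 m.

0.253 m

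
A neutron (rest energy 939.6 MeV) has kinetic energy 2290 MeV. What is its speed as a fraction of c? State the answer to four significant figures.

0.9567c

K = (γ−1)mc², so γ = 1 + 2290/939.6 = 3.4372.
Then v/c = √(1 − γ⁻²) = √(1 − 0.0846429) = √0.9153571 = 0.9567.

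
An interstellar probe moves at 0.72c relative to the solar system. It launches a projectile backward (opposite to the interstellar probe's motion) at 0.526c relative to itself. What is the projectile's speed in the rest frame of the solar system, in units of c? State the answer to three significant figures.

0.312c

In units of c, u = (u' + v)/(1 + u'v) with u' = −0.526 and v = 0.72.
Numerator: −0.526 + 0.72 = 0.194. Denominator: 1 + (−0.526)(0.72) = 0.62128.
u = 0.194/0.62128 = 0.31226, so the speed is 0.312c.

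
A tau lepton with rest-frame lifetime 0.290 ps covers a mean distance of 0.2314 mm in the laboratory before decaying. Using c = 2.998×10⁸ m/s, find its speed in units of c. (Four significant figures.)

0.9361c

d = βγcτ ⇒ βγ = d/(cτ) = 2.314×10^-4 m / (8.6942×10^-5 m) = 2.6615.
β = (βγ)/√(1+(βγ)²) = 2.6615/√8.08358 = 0.9361.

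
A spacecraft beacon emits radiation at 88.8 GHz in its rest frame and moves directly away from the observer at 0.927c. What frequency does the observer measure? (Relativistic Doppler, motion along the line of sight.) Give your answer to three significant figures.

17.3 GHz

Relativistic Doppler (source moving away): f_obs = f_src · √((1−β)/(1+β)).
With β = 0.927: factor = √(0.073/1.927) = 0.19463.
f_obs = 88.8 × 0.19463 = 17.3 GHz.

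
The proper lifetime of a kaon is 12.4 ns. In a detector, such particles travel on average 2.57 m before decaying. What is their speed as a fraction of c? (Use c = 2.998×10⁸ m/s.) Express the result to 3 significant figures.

0.569c

Lab distance = (lab lifetime)·v = γτ·βc, so βγ = d/(cτ) = 2.570/(2.998×10⁸ × 1.240×10^-8) = 0.69132.
With βγ = 0.69132: γ² = 1 + (βγ)² = 1.477923, and β = (βγ)/γ = 0.69132/1.2157 = 0.569.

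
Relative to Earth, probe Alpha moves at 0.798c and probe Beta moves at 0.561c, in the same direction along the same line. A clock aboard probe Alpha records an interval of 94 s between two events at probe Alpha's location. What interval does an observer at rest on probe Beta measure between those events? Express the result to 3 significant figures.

104 s

The velocity of probe Alpha relative to probe Beta is (0.798 − 0.561)c / (1 − 0.798×0.561) = 0.4291c; relative speed 0.4291c.
γ for this relative speed: γ = 1/√(1 − 0.184127) = 1.1071.
The clock on probe Alpha records proper time, so probe Beta measures Δt = γΔτ = 1.1071 × 94 = 104 s.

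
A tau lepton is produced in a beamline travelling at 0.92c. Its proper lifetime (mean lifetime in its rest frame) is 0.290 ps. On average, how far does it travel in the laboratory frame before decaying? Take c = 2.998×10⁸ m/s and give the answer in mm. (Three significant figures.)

γ = 1/√(1 − β²) = 1/√(1 − 0.8464) = 1/√0.1536 = 1/0.391918 = 2.5516.
Lab-frame lifetime: Δt = γτ = 2.5516 × 0.290 ps = 0.73996 ps.
Distance: d = vΔt = 0.92 × 2.998×10⁸ m/s × 7.3996×10^-13 s = 2.04×10^-4 m = 0.204 mm.

0.204 mm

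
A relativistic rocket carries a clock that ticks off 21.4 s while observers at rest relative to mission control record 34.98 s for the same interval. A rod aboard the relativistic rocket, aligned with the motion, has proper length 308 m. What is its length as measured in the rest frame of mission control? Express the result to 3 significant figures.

The time-dilation ratio gives γ = 34.98/21.4 = 1.63458.
The rod contracts by the same γ: 308 m / 1.63458 = 188 m.

188 m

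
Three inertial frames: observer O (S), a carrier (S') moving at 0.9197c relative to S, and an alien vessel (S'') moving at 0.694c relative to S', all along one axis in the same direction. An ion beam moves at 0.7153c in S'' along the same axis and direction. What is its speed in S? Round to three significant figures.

Apply u = (u'+v)/(1+u'v) twice. Ion beam in the carrier frame: (0.7153+0.694)/(1+0.7153·0.694) = 1.4093/1.4964182 = 0.94178c.
That velocity, transformed to the rest frame of observer O: (0.94178+0.9197)/(1+0.94178·0.9197) = 1.86148/1.866155066 = 0.99749c.

0.997c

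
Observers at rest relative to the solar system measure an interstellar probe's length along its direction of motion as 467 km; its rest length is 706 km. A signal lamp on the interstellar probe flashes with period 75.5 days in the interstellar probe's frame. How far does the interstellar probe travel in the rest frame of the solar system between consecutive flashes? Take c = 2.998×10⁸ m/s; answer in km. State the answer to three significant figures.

2.22×10^12 km

From L = L₀/γ: γ = 706/467 = 1.51178.
β = √(1 − 1/γ²) = 0.74997. Lab-frame period = γτ = 1.51178×75.5 days = 114.14 days. Distance = βc × γτ = 0.74997 × 2.998×10⁸ m/s × 9861696 s = 2.2173×10^15 m = 2.22×10^12 km.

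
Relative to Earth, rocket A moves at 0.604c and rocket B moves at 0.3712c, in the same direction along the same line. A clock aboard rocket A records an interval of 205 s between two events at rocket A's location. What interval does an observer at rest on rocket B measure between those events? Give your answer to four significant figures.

214.9 s

Transform rocket A's velocity into rocket B's frame: (0.604 − 0.3712)/(1 − 0.604·0.3712) = 0.2328/0.7757952, so the relative speed is 0.30008c.
At |u| = 0.30008c, γ = (1 − 0.090048)^(−1/2) = 1.0483.
Rocket A's interval is proper; time dilation gives Δt_B = γΔτ = 1.0483 × 205 s = 214.9 s.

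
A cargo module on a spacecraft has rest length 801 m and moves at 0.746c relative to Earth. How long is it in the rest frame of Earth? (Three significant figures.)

Lorentz factor: γ = (1 − 0.556516)^(−1/2) = 1.5016.
Along the direction of motion the measured length is L₀/γ = 801/1.5016 = 533 m.

533 m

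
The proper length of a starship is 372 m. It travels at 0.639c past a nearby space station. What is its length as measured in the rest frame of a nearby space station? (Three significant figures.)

286 m

γ = 1/√(1 − β²) = 1/√(1 − 0.408321) = 1/√0.591679 = 1/0.769207 = 1.3.
Length contraction: L = L₀/γ = 372/1.3 = 286 m.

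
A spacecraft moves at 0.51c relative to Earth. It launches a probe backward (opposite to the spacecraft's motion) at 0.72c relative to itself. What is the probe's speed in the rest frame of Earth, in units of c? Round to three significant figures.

0.332c

In units of c, u = (u' + v)/(1 + u'v) with u' = −0.72 and v = 0.51.
Numerator: −0.72 + 0.51 = −0.21. Denominator: 1 + (−0.72)(0.51) = 0.6328.
u = −0.21/0.6328 = −0.33186, so the speed is 0.332c.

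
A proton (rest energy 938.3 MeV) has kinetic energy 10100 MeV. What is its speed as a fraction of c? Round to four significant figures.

0.9964c

K = (γ−1)mc², so γ = 1 + 10100/938.3 = 11.764.
Then v/c = √(1 − γ⁻²) = √(1 − 0.00722587) = √0.99277413 = 0.9964.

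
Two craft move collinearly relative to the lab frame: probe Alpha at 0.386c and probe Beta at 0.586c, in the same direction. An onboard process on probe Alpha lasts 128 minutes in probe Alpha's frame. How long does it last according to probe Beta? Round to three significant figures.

133 minutes

Speed of probe Alpha in probe Beta's frame: u = (v_A − v_B)/(1 − v_A v_B/c²) = (0.386 − 0.586)/(1 − 0.386×0.586) = −0.2/0.773804 = −0.25846; |u| = 0.25846c.
γ for this relative speed: γ = 1/√(1 − 0.0668016) = 1.0352.
Probe Alpha's interval is proper; time dilation gives Δt_B = γΔτ = 1.0352 × 128 minutes = 133 minutes.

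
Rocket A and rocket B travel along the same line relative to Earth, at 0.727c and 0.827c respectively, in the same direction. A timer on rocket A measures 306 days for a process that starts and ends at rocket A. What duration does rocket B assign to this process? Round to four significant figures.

316.1 days

Transform rocket A's velocity into rocket B's frame: (0.727 − 0.827)/(1 − 0.727·0.827) = −0.1/0.398771, so the relative speed is 0.25077c.
At |u| = 0.25077c, γ = (1 − 0.0628856)^(−1/2) = 1.033.
Rocket A's interval is proper; time dilation gives Δt_B = γΔτ = 1.033 × 306 days = 316.1 days.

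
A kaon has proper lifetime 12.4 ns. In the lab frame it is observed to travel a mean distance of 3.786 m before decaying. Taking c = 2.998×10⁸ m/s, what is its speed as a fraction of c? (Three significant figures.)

Lab distance = (lab lifetime)·v = γτ·βc, so βγ = d/(cτ) = 3.786/(2.998×10⁸ × 1.240×10^-8) = 1.0184.
With βγ = 1.0184: γ² = 1 + (βγ)² = 2.03714, and β = (βγ)/γ = 1.0184/1.42728 = 0.714.

0.714c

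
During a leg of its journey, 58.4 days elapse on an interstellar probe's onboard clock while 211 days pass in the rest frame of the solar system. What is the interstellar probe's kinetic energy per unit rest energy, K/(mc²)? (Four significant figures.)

From Δt = γΔτ: γ = 211/58.4 = 3.61301.
K/(mc²) = γ − 1 = 3.61301 − 1 = 2.613.

2.613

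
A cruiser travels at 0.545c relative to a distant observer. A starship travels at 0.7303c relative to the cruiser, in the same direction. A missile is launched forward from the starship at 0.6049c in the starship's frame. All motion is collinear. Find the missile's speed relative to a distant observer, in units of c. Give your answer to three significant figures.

Apply u = (u'+v)/(1+u'v) twice. Missile in the cruiser frame: (0.6049+0.7303)/(1+0.6049·0.7303) = 1.3352/1.44175847 = 0.92609c.
That velocity, transformed to the rest frame of a distant observer: (0.92609+0.545)/(1+0.92609·0.545) = 1.47109/1.50471905 = 0.97765c.

0.978c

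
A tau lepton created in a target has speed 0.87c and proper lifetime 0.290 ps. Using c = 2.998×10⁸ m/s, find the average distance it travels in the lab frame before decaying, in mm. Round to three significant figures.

With β = 0.87, γ = 1/√(1 − 0.87²) = 1/√0.2431 = 2.0282.
Lab-frame lifetime: Δt = γτ = 2.0282 × 0.290 ps = 0.58818 ps.
Distance: d = vΔt = 0.87 × 2.998×10⁸ m/s × 5.8818×10^-13 s = 1.53×10^-4 m = 0.153 mm.

0.153 mm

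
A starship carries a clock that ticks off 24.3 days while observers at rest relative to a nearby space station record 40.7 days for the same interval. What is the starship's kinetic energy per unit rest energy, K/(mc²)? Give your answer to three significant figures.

0.675

The time-dilation ratio gives γ = 40.7/24.3 = 1.6749.
Since K = (γ−1)mc², K/(mc²) = 1.6749 − 1 = 0.675.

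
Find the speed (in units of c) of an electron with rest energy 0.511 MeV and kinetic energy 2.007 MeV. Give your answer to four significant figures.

0.9792c

K = (γ−1)mc², so γ = 1 + 2.007/0.511 = 4.9276.
Then v/c = √(1 − γ⁻²) = √(1 − 0.0411841) = √0.9588159 = 0.9792.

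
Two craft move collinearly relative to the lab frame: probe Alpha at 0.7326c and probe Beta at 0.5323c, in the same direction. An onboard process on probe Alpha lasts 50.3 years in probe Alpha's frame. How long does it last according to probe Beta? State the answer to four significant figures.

53.25 years

Transform probe Alpha's velocity into probe Beta's frame: (0.7326 − 0.5323)/(1 − 0.7326·0.5323) = 0.2003/0.61003702, so the relative speed is 0.32834c.
γ for this relative speed: γ = 1/√(1 − 0.107807) = 1.0587.
Probe Alpha's interval is proper; time dilation gives Δt_B = γΔτ = 1.0587 × 50.3 years = 53.25 years.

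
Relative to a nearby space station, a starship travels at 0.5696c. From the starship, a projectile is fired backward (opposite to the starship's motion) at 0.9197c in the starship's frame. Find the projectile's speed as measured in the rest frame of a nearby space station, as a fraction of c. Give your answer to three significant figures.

In units of c, u = (u' + v)/(1 + u'v) with u' = −0.9197 and v = 0.5696.
Numerator: −0.9197 + 0.5696 = −0.3501. Denominator: 1 + (−0.9197)(0.5696) = 0.47613888.
u = −0.3501/0.47613888 = −0.73529, so the speed is 0.735c.

0.735c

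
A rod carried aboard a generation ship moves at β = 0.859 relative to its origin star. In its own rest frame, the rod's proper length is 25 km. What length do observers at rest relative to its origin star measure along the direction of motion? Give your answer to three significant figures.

12.8 km

With β = 0.859, γ = 1/√(1 − 0.859²) = 1/√0.262119 = 1.9532.
Along the direction of motion the measured length is L₀/γ = 25/1.9532 = 12.8 km.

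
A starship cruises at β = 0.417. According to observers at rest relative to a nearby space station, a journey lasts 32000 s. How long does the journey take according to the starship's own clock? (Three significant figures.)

29100 s

With β = 0.417, γ = 1/√(1 − 0.417²) = 1/√0.826111 = 1.1002.
The starship's clock runs slow as seen from a nearby space station, so Δτ = Δt/γ = 32000/1.1002 = 29100 s.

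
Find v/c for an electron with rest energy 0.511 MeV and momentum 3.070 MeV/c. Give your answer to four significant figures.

0.9864

pc/(mc²) = 3.070/0.511 = 6.0078 = βγ = β/√(1−β²).
So β² = x²/(1 + x²) with x = 6.0078: x² = 36.0937, β² = 36.0937/37.0937 = 0.973041, β = 0.9864.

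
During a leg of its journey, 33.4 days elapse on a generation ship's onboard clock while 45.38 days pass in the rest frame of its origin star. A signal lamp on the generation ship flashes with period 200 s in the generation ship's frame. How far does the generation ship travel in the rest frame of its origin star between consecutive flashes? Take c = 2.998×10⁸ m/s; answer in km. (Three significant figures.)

From Δt = γΔτ: γ = 45.38/33.4 = 1.35868.
β = √(1 − 1/γ²) = 0.67697. Lab-frame period = γτ = 1.35868×200 s = 271.74 s. Distance = βc × γτ = 0.67697 × 2.998×10⁸ m/s × 271.74 s = 5.5151×10^10 m = 5.52×10^7 km.

5.52×10^7 km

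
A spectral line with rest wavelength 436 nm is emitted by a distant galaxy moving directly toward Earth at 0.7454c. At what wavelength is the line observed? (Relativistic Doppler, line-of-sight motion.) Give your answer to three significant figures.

167 nm

Relativistic Doppler for wavelength: λ_obs = λ_src · √((1−β)/(1+β)).
With β = 0.7454: factor = √(0.2546/1.7454) = 0.38193.
λ_obs = 436 × 0.38193 = 167 nm.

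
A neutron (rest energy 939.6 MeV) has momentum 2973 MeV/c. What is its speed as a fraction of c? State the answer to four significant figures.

0.9535c

pc/(mc²) = 2973/939.6 = 3.1641 = βγ = β/√(1−β²).
So β² = x²/(1 + x²) with x = 3.1641: x² = 10.0115, β² = 10.0115/11.0115 = 0.909186, β = 0.9535.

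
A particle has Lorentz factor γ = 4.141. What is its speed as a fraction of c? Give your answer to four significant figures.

0.9704c

β = √(1 − 1/γ²) = √(1 − 1/17.147881) = √0.941684 = 0.9704.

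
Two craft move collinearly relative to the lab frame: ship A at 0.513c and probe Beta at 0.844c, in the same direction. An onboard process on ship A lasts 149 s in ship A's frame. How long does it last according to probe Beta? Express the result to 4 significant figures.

183.5 s

Transform ship A's velocity into probe Beta's frame: (0.513 − 0.844)/(1 − 0.513·0.844) = −0.331/0.567028, so the relative speed is 0.58375c.
γ for this relative speed: γ = 1/√(1 − 0.340764) = 1.2316.
The clock on ship A records proper time, so probe Beta measures Δt = γΔτ = 1.2316 × 149 = 183.5 s.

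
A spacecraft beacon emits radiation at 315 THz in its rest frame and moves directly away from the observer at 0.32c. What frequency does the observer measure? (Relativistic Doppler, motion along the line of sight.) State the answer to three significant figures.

226 THz

Relativistic Doppler (source moving away): f_obs = f_src · √((1−β)/(1+β)).
With β = 0.32: factor = √(0.68/1.32) = 0.71774.
f_obs = 315 × 0.71774 = 226 THz.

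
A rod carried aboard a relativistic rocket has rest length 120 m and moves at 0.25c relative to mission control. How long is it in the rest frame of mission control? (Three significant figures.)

With β = 0.25, γ = 1/√(1 − 0.25²) = 1/√0.9375 = 1.0328.
Length contraction: L = L₀/γ = 120/1.0328 = 116 m.

116 m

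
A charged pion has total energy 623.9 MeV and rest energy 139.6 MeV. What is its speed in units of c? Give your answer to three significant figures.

0.975c

γ = E/(mc²) = 623.9/139.6 = 4.4692.
β = √(1 − 1/γ²) = √(1 − 0.0500657) = √0.9499343 = 0.975.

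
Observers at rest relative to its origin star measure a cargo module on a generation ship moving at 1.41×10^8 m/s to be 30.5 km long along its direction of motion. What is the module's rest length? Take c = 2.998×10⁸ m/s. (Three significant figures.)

34.6 km

β = v/c = (1.41×10^8 m/s)/(2.998×10⁸ m/s) = 0.470314.
β² = 0.2211953, so γ = 1/√0.7788047 = 1.1331.
Proper length: L₀ = γ·L = 1.1331 × 30.5 = 34.6 km.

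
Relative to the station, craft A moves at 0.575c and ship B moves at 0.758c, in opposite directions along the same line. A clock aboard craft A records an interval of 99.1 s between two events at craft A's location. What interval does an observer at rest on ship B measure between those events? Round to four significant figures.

266.6 s

Transform craft A's velocity into ship B's frame: (0.575 + 0.758)/(1 + 0.575·0.758) = 1.333/1.43585, so the relative speed is 0.92837c.
At |u| = 0.92837c, γ = (1 − 0.861871)^(−1/2) = 2.6907.
The clock on craft A records proper time, so ship B measures Δt = γΔτ = 2.6907 × 99.1 = 266.6 s.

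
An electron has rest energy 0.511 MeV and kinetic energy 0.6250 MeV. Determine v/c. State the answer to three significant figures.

0.893

K = (γ−1)mc², so γ = 1 + 0.6250/0.511 = 2.2231.
Then v/c = √(1 − γ⁻²) = √(1 − 0.20234) = √0.79766 = 0.893.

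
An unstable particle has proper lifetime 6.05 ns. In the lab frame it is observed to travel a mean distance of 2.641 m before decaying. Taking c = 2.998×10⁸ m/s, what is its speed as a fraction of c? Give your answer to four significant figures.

Let x = d/(cτ) = 2.641 m / (2.998×10⁸ m/s × 6.050×10^-9 s) = 1.4561. Since d = βγcτ, x = βγ = β/√(1−β²).
Solving: β² = x²/(1+x²) = 2.12023/3.12023 = 0.679511, so β = 0.8243.

0.8243c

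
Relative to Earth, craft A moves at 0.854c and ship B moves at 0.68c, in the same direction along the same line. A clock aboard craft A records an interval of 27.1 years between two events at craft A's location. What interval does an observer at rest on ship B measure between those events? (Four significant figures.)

29.79 years

Speed of craft A in ship B's frame: u = (v_A − v_B)/(1 − v_A v_B/c²) = (0.854 − 0.68)/(1 − 0.854×0.68) = 0.174/0.41928 = 0.415; |u| = 0.415c.
At |u| = 0.415c, γ = (1 − 0.172225)^(−1/2) = 1.0991.
The clock on craft A records proper time, so ship B measures Δt = γΔτ = 1.0991 × 27.1 = 29.79 years.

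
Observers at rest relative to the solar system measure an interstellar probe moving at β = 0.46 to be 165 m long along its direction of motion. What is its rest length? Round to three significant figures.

186 m

β² = 0.2116, so γ = 1/√0.7884 = 1.1262.
Proper length: L₀ = γ·L = 1.1262 × 165 = 186 m.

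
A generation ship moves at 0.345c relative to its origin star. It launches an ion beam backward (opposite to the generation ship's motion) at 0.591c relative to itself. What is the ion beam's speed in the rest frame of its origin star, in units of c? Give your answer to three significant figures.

0.309c

In units of c, u = (u' + v)/(1 + u'v) with u' = −0.591 and v = 0.345.
Numerator: −0.591 + 0.345 = −0.246. Denominator: 1 + (−0.591)(0.345) = 0.796105.
u = −0.246/0.796105 = −0.309, so the speed is 0.309c.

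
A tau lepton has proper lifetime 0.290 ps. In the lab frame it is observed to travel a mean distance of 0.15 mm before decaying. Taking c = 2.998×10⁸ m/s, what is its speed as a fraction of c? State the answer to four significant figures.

Lab distance = (lab lifetime)·v = γτ·βc, so βγ = d/(cτ) = 1.500×10^-4/(2.998×10⁸ × 2.900×10^-13) = 1.7253.
With βγ = 1.7253: γ² = 1 + (βγ)² = 3.97666, and β = (βγ)/γ = 1.7253/1.99416 = 0.8652.

0.8652c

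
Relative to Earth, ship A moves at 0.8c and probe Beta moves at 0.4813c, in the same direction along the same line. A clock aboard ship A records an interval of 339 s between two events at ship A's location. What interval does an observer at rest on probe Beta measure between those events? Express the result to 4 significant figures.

The velocity of ship A relative to probe Beta is (0.8 − 0.4813)c / (1 − 0.8×0.4813) = 0.51825c; relative speed 0.51825c.
γ for this relative speed: γ = 1/√(1 − 0.268583) = 1.1693.
Ship A's interval is proper; time dilation gives Δt_B = γΔτ = 1.1693 × 339 s = 396.4 s.

396.4 s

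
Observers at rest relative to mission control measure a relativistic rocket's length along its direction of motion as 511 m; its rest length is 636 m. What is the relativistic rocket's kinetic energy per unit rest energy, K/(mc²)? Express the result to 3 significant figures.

From L = L₀/γ: γ = 636/511 = 1.24462.
K/(mc²) = γ − 1 = 1.24462 − 1 = 0.245.

0.245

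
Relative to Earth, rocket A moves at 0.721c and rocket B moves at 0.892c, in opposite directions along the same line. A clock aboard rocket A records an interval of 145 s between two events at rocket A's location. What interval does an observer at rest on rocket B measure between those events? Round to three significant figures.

The velocity of rocket A relative to rocket B is (0.721 + 0.892)c / (1 + 0.721×0.892) = 0.98166c; relative speed 0.98166c.
At |u| = 0.98166c, γ = (1 − 0.963656)^(−1/2) = 5.2455.
Rocket A's interval is proper; time dilation gives Δt_B = γΔτ = 5.2455 × 145 s = 761 s.

761 s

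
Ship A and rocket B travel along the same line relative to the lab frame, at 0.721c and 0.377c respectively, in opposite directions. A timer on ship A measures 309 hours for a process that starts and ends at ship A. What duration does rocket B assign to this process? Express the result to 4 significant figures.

612.3 hours

Transform ship A's velocity into rocket B's frame: (0.721 + 0.377)/(1 + 0.721·0.377) = 1.098/1.271817, so the relative speed is 0.86333c.
γ for this relative speed: γ = 1/√(1 − 0.745339) = 1.9816.
The clock on ship A records proper time, so rocket B measures Δt = γΔτ = 1.9816 × 309 = 612.3 hours.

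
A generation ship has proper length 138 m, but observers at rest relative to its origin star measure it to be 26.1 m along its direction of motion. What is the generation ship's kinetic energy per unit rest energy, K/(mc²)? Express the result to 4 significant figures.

4.287

From L = L₀/γ: γ = 138/26.1 = 5.28736.
Since K = (γ−1)mc², K/(mc²) = 5.28736 − 1 = 4.287.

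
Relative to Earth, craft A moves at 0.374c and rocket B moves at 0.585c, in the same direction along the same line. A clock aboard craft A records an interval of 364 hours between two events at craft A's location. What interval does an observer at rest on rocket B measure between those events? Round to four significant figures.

378.1 hours

Speed of craft A in rocket B's frame: u = (v_A − v_B)/(1 − v_A v_B/c²) = (0.374 − 0.585)/(1 − 0.374×0.585) = −0.211/0.78121 = −0.27009; |u| = 0.27009c.
At |u| = 0.27009c, γ = (1 − 0.0729486)^(−1/2) = 1.0386.
The clock on craft A records proper time, so rocket B measures Δt = γΔτ = 1.0386 × 364 = 378.1 hours.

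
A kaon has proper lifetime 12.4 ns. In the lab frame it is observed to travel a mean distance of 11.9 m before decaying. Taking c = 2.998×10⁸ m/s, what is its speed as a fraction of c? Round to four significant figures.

0.9545c

d = βγcτ ⇒ βγ = d/(cτ) = 11.90 m / (3.71752 m) = 3.2011.
β = (βγ)/√(1+(βγ)²) = 3.2011/√11.247 = 0.9545.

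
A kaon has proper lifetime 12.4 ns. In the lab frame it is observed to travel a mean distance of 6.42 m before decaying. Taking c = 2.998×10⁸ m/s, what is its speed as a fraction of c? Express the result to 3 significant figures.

0.865c

Let x = d/(cτ) = 6.420 m / (2.998×10⁸ m/s × 1.240×10^-8 s) = 1.727. Since d = βγcτ, x = βγ = β/√(1−β²).
Solving: β² = x²/(1+x²) = 2.98253/3.98253 = 0.748903, so β = 0.865.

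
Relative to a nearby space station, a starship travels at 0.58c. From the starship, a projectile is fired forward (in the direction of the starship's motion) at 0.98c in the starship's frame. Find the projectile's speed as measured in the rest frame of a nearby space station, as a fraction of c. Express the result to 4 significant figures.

0.9946c

In units of c, u = (u' + v)/(1 + u'v) with u' = 0.98 and v = 0.58.
Numerator: 0.98 + 0.58 = 1.56. Denominator: 1 + (0.98)(0.58) = 1.5684.
u = 1.56/1.5684 = 0.99464, so the speed is 0.9946c.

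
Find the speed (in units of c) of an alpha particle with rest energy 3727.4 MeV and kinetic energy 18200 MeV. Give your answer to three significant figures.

K = (γ−1)mc², so γ = 1 + 18200/3727.4 = 5.8828.
Then v/c = √(1 − γ⁻²) = √(1 − 0.0288956) = √0.9711044 = 0.985.

0.985c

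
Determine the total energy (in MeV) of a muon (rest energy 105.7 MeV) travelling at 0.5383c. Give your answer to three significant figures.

125 MeV

γ = 1/√(1 − β²) = 1/√(1 − 0.28976689) = 1/√0.71023311 = 1/0.842753 = 1.1866.
Total energy: E = γmc² = 1.1866 × 105.7 MeV = 125 MeV.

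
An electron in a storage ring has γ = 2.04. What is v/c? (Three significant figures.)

0.872

β = √(1 − 1/γ²) = √(1 − 1/4.1616) = √0.759708 = 0.872.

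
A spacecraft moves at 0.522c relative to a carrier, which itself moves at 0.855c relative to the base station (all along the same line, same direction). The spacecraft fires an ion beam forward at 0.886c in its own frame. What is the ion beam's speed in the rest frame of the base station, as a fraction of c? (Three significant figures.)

0.997c

Apply u = (u'+v)/(1+u'v) twice. Ion beam in the carrier frame: (0.886+0.522)/(1+0.886·0.522) = 1.408/1.462492 = 0.96274c.
That velocity, transformed to the rest frame of the base station: (0.96274+0.855)/(1+0.96274·0.855) = 1.81774/1.8231427 = 0.99704c.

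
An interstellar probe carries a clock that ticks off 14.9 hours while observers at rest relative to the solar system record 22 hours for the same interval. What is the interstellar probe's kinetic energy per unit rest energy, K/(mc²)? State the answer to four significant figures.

From Δt = γΔτ: γ = 22/14.9 = 1.47651.
Since K = (γ−1)mc², K/(mc²) = 1.47651 − 1 = 0.4765.

0.4765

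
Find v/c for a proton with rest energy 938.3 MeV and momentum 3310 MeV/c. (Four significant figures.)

0.9621

βγ = pc/(mc²) = 3310/938.3 = 3.5277.
Since γ² = 1 + (βγ)² = 13.4447, γ = √13.4447 = 3.6667, and β = (βγ)/γ = 3.5277/3.6667 = 0.9621.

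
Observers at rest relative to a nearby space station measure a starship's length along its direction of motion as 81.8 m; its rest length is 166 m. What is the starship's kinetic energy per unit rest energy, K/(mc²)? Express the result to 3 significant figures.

1.03

From L = L₀/γ: γ = 166/81.8 = 2.02934.
Since K = (γ−1)mc², K/(mc²) = 2.02934 − 1 = 1.03.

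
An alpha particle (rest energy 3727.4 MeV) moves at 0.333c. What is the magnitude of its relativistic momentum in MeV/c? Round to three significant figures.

1320 MeV/c

Lorentz factor: γ = (1 − 0.110889)^(−1/2) = 1.0605.
Momentum: p = γβ·mc = 1.0605 × 0.333 × 3727.4 MeV/c = 1320 MeV/c.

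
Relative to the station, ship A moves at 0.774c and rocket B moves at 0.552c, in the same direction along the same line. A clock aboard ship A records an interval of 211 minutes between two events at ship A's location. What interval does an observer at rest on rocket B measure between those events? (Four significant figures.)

228.9 minutes

Transform ship A's velocity into rocket B's frame: (0.774 − 0.552)/(1 − 0.774·0.552) = 0.222/0.572752, so the relative speed is 0.3876c.
γ for this relative speed: γ = 1/√(1 − 0.150234) = 1.0848.
Ship A's interval is proper; time dilation gives Δt_B = γΔτ = 1.0848 × 211 minutes = 228.9 minutes.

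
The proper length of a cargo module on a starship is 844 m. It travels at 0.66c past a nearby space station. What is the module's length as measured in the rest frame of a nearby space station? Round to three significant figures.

634 m

Lorentz factor: γ = (1 − 0.4356)^(−1/2) = 1.3311.
Along the direction of motion the measured length is L₀/γ = 844/1.3311 = 634 m.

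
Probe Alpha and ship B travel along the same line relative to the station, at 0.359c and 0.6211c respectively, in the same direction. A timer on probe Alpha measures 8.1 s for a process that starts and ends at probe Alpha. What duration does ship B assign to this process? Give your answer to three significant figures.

8.60 s

Transform probe Alpha's velocity into ship B's frame: (0.359 − 0.6211)/(1 − 0.359·0.6211) = −0.2621/0.7770251, so the relative speed is 0.33731c.
γ for this relative speed: γ = 1/√(1 − 0.113778) = 1.0623.
Probe Alpha's interval is proper; time dilation gives Δt_B = γΔτ = 1.0623 × 8.1 s = 8.60 s.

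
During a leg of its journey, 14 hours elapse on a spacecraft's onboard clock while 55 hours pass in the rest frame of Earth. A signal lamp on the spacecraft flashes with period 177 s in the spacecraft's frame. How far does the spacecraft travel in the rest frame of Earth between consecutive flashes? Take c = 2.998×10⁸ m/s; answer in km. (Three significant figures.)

From Δt = γΔτ: γ = 55/14 = 3.92857.
β = √(1 − 1/γ²) = 0.96706. Lab-frame period = γτ = 3.92857×177 s = 695.36 s. Distance = βc × γτ = 0.96706 × 2.998×10⁸ m/s × 695.36 s = 2.0160×10^11 m = 2.02×10^8 km.

2.02×10^8 km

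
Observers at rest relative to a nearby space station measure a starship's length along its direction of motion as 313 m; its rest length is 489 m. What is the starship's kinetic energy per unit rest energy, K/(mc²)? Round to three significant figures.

Length contraction gives γ = L₀/L = 489/313 = 1.5623.
K/(mc²) = γ − 1 = 1.5623 − 1 = 0.562.

0.562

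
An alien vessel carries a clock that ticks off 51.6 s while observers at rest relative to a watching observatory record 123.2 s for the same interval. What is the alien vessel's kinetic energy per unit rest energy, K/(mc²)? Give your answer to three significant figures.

1.39

The time-dilation ratio gives γ = 123.2/51.6 = 2.3876.
K/(mc²) = γ − 1 = 2.3876 − 1 = 1.39.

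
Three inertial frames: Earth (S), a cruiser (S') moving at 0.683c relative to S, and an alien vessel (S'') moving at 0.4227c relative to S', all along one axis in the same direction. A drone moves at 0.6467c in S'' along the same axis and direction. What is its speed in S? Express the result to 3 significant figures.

Compose velocities in two stages. Stage 1 (into S'): u₁ = (0.6467+0.4227)/(1+0.6467×0.4227) = 0.83983.
Stage 2 (into S): u = (0.83983+0.683)/(1+0.83983×0.683) = 0.96773, so the speed is 0.968c.

0.968c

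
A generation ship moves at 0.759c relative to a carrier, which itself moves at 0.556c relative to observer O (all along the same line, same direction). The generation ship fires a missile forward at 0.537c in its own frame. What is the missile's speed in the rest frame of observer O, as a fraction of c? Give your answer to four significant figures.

Compose velocities in two stages. Stage 1 (into S'): u₁ = (0.537+0.759)/(1+0.537×0.759) = 0.92073.
Stage 2 (into S): u = (0.92073+0.556)/(1+0.92073×0.556) = 0.97672, so the speed is 0.9767c.

0.9767c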